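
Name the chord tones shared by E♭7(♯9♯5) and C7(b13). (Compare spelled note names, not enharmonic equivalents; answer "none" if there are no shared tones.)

E♭7(♯9♯5) = Eb, G, B, Db, F#.
C7(b13) = C, E, G, Bb, Ab.
Shared: G.

G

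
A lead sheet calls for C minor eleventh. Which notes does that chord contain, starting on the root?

C, Eb, G, Bb, D, F

C minor eleventh is a minor eleventh built on C.
- root: C
- minor 3rd: Eb
- perfect 5th: G
- minor 7th: Bb
- major 9th: D
- perfect 11th: F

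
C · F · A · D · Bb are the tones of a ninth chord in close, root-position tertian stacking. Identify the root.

Bb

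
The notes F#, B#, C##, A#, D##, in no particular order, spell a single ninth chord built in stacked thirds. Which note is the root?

Stacking in thirds gives B# – D## – F# – A# – C##, so B# is the root — B# dominant ninth flat five.

B#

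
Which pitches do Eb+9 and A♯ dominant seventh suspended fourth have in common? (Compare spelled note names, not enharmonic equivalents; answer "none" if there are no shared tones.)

Eb+9 = E♭, G, B, D♭, F.
A♯ dominant seventh suspended fourth = A♯, D♯, E♯, G♯.
Shared: none.

none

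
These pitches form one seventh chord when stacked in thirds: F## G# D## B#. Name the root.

Stacking in thirds gives G# – B# – D## – F##, so G# is the root — G# augmented major seventh.

G#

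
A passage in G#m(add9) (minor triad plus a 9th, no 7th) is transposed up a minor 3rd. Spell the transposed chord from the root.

Transposed root: G# → B (minor 3rd up). So we spell B minor added-ninth:
root → B
3rd (minor 3rd) → D
5th (perfect 5th) → F#
9th (major 9th) → C#

B  D  F#  C#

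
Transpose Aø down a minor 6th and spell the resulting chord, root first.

A down a minor 6th → C#. New chord: C# half-diminished seventh.
root → C#
3rd (minor 3rd) → E
5th (diminished 5th) → G
7th (minor 7th) → B

C# E G B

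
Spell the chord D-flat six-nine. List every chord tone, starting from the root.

Db  F  Ab  Bb  Eb

Root Db, quality six-nine:
Root: Db
Major 3rd (3rd): F
Perfect 5th (5th): Ab
Major 6th (6th): Bb
Major 9th (9th): Eb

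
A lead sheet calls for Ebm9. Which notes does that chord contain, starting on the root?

Ebm9 is a minor ninth built on Eb.
Root: Eb
Minor 3rd (3rd): Gb
Perfect 5th (5th): Bb
Minor 7th (7th): Db
Major 9th (9th): F

Eb, Gb, Bb, Db, F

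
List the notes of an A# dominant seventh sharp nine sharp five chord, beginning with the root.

A#, C##, E##, G#, B##

A# dominant seventh sharp nine sharp five: dominant seventh sharp nine sharp five on A#.
root → A#
3rd (major 3rd) → C##
5th (augmented 5th) → E##
7th (minor 7th) → G#
9th (augmented 9th) → B##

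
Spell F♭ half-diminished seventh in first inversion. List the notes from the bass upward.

F♭ half-diminished seventh = Fb–Abb–Cbb–Ebb; first inversion → third (Abb) lowest.

Abb, Cbb, Ebb, Fb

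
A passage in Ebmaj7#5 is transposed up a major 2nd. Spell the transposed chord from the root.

Transposed root: Eb → F (major 2nd up). So we spell F augmented major seventh:
F — root
A — major 3rd
C# — augmented 5th
E — major 7th

F A C# E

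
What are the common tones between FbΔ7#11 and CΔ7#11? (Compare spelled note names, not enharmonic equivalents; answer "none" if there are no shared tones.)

FbΔ7#11: Fb Ab Cb Eb Bb
CΔ7#11: C E G B F#
Common to both → none.

none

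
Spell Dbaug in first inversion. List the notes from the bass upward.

F, A, Db

Dbaug = Db–F–A; first inversion → third (F) lowest.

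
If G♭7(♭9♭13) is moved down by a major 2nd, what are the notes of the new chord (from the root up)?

Fb, Ab, Cb, Ebb, Gbb, Dbb

Transposed root: Gb → Fb (major 2nd down). So we spell Fb dominant seventh flat nine flat thirteen:
Fb — root
Ab — major 3rd
Cb — perfect 5th
Ebb — minor 7th
Gbb — minor 9th
Dbb — minor 13th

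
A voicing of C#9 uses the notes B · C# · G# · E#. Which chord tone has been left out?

D#

C#9 = C#, E#, G#, B, D#. The voicing lacks the 9th (major 9th), D#.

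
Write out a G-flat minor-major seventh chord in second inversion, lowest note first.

In root position, G-flat minor-major seventh is G-flat–B-double-flat–D-flat–F.
Second inversion puts the fifth (D-flat) in the bass.

D-flat  F  G-flat  B-double-flat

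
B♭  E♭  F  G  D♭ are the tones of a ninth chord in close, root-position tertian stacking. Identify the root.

E♭

Arranged so that each adjacent pair is a third by letter name: E♭ – G – B♭ – D♭ – F.
The bottom of that stack, E♭, is the root (this is E♭ dominant ninth).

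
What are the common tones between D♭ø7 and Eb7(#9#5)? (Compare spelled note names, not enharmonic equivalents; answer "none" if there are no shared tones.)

D♭ø7 = Db, Fb, Abb, Cb.
Eb7(#9#5) = Eb, G, B, Db, F#.
Shared: Db.

Db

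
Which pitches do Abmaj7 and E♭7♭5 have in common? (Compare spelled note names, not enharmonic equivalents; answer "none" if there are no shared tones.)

Eb  G

Abmaj7 = Ab, C, Eb, G.
E♭7♭5 = Eb, G, Bbb, Db.
Shared: Eb, G.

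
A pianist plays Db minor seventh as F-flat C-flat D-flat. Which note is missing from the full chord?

A-flat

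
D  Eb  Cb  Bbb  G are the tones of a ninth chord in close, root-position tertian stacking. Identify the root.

Cb

Stacking in thirds gives Cb – Eb – G – Bbb – D, so Cb is the root — Cb dominant seventh sharp nine sharp five.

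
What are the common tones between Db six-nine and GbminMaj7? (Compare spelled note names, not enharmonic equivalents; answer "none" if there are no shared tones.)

D♭ F

Db six-nine = D♭, F, A♭, B♭, E♭.
GbminMaj7 = G♭, B𝄫, D♭, F.
Shared: D♭, F.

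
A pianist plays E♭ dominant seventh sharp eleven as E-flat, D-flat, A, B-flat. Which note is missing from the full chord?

G

E♭ dominant seventh sharp eleven = E-flat, G, B-flat, D-flat, A. The voicing lacks the 3rd (major 3rd), G.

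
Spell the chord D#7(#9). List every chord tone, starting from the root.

D♯, F𝄪, A♯, C♯, E𝄪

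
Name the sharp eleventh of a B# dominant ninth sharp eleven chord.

E𝄪

B# dominant ninth sharp eleven is built on B♯; its 11th is an augmented 11th above the root.
A fourth above B uses the letter E, and the augmented 11th above B♯ is E𝄪.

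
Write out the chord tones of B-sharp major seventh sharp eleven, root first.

B# D## F## A## E##

B-sharp major seventh sharp eleven: major seventh sharp eleven on B#.
- root: B#
- major 3rd: D##
- perfect 5th: F##
- major 7th: A##
- augmented 11th: E##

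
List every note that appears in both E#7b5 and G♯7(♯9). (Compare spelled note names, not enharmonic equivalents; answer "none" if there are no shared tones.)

E#7b5: E# G## B D#
G♯7(♯9): G# B# D# F# A##
Common to both → D#.

D#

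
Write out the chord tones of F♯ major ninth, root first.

F-sharp – A-sharp – C-sharp – E-sharp – G-sharp

Root F-sharp, quality major ninth:
F-sharp — root
A-sharp — major 3rd
C-sharp — perfect 5th
E-sharp — major 7th
G-sharp — major 9th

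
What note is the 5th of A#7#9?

E#

A#7#9 is built on A#; its 5th is a perfect 5th above the root.
A fifth above A uses the letter E, and the perfect 5th above A# is E#.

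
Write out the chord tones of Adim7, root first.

Adim7: diminished seventh on A.
root → A
3rd (minor 3rd) → C
5th (diminished 5th) → Eb
7th (diminished 7th) → Gb

A  C  Eb  Gb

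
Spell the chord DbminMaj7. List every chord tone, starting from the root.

D♭ – F♭ – A♭ – C

DbminMaj7 is a minor-major seventh built on D♭.
Root: D♭
Minor 3rd (3rd): F♭
Perfect 5th (5th): A♭
Major 7th (7th): C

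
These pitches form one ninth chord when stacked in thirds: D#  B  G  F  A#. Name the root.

G

Arranged so that each adjacent pair is a third by letter name: G – B – D# – F – A#.
The bottom of that stack, G, is the root (this is G dominant seventh sharp nine sharp five).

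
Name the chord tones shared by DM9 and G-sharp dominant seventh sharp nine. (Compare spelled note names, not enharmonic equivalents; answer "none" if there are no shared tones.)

F#

DM9 = D, F#, A, C#, E.
G-sharp dominant seventh sharp nine = G#, B#, D#, F#, A##.
Shared: F#.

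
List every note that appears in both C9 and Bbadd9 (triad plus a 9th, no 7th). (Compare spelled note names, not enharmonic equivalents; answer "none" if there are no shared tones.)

C, Bb, D

C9 = C, E, G, Bb, D.
Bbadd9 = Bb, D, F, C.
Shared: C, Bb, D.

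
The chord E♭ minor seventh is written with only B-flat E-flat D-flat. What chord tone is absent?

G-flat

The full E♭ minor seventh chord is E-flat, G-flat, B-flat, D-flat.
Comparing with the voicing, the minor 3rd (3rd) — G-flat — is absent.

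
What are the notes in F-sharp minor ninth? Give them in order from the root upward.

F-sharp minor ninth is a minor ninth built on F#.
- root: F#
- minor 3rd: A
- perfect 5th: C#
- minor 7th: E
- major 9th: G#

F#, A, C#, E, G#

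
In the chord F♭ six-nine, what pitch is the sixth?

D-flat

Root of F♭ six-nine = F-flat. The 6th is a major 6th: F-flat up a major 6th → D-flat.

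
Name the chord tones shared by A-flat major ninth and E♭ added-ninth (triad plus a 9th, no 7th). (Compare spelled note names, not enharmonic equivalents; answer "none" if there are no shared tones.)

A-flat major ninth: A-flat C E-flat G B-flat
E♭ added-ninth: E-flat G B-flat F
Common to both → E-flat, G, B-flat.

E-flat, G, B-flat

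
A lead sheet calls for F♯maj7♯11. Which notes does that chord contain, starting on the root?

F♯, A♯, C♯, E♯, B♯

F♯maj7♯11 is a major seventh sharp eleven built on F♯.
Root: F♯
Major 3rd (3rd): A♯
Perfect 5th (5th): C♯
Major 7th (7th): E♯
Augmented 11th (11th): B♯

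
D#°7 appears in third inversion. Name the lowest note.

C

D#°7 = D♯–F♯–A–C. Third inversion → seventh in the bass = C.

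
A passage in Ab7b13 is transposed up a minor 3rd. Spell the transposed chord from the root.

Cb, Eb, Gb, Bbb, Abb

A minor 3rd up from Ab is Cb, so the new chord is Cb dominant seventh flat thirteen.
Root: Cb
Major 3rd (3rd): Eb
Perfect 5th (5th): Gb
Minor 7th (7th): Bbb
Minor 13th (13th): Abb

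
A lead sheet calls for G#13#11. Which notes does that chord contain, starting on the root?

G# – B# – D# – F# – A# – C## – E#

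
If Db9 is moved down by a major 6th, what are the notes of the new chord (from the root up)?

A major 6th down from Db is Fb, so the new chord is Fb dominant ninth.
Root: Fb
Major 3rd (3rd): Ab
Perfect 5th (5th): Cb
Minor 7th (7th): Ebb
Major 9th (9th): Gb

Fb  Ab  Cb  Ebb  Gb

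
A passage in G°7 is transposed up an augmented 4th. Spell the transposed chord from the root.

G up an augmented 4th → C#. New chord: C# diminished seventh.
C# — root
E — minor 3rd
G — diminished 5th
Bb — diminished 7th

C#  E  G  Bb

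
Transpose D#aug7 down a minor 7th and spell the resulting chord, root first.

E#  G##  B##  D#

A minor 7th down from D# is E#, so the new chord is E# augmented seventh.
Root: E#
Major 3rd (3rd): G##
Augmented 5th (5th): B##
Minor 7th (7th): D#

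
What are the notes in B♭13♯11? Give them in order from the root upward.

Bb  D  F  Ab  C  E  G

B♭13♯11 is a dominant thirteenth sharp eleven built on Bb.
Bb — root
D — major 3rd
F — perfect 5th
Ab — minor 7th
C — major 9th
E — augmented 11th
G — major 13th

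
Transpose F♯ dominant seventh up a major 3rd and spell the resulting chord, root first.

A-sharp, C-double-sharp, E-sharp, G-sharp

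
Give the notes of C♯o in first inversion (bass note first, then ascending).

C♯o = C#–E–G; first inversion → third (E) lowest.

E G C#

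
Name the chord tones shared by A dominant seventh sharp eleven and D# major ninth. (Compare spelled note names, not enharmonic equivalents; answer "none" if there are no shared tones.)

D♯

A dominant seventh sharp eleven = A, C♯, E, G, D♯.
D# major ninth = D♯, F𝄪, A♯, C𝄪, E♯.
Shared: D♯.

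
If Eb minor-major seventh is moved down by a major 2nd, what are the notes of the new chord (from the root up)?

Eb down a major 2nd → Db. New chord: Db minor-major seventh.
root → Db
3rd (minor 3rd) → Fb
5th (perfect 5th) → Ab
7th (major 7th) → C

Db Fb Ab C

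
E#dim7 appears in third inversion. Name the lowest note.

D

E#dim7 = E#–G#–B–D. Third inversion → seventh in the bass = D.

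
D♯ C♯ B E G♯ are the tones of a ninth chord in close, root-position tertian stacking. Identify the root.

C♯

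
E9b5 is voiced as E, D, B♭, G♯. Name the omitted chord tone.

E9b5 = E, G♯, B♭, D, F♯. The voicing lacks the 9th (major 9th), F♯.

F♯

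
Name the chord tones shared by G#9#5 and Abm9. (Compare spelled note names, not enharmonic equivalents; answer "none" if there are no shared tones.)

G#9#5 = G#, B#, D##, F#, A#.
Abm9 = Ab, Cb, Eb, Gb, Bb.
Shared: none.

none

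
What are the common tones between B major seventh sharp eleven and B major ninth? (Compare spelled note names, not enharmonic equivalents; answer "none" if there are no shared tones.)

B major seventh sharp eleven = B, D-sharp, F-sharp, A-sharp, E-sharp.
B major ninth = B, D-sharp, F-sharp, A-sharp, C-sharp.
Shared: B, D-sharp, F-sharp, A-sharp.

B D-sharp F-sharp A-sharp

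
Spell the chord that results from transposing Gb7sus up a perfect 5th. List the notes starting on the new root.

Db Gb Ab Cb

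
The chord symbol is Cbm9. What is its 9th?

Root of Cbm9 = Cb. The 9th is a major 9th: Cb up a major 9th → Db.

Db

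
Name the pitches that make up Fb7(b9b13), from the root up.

F♭, A♭, C♭, E𝄫, G𝄫, D𝄫

Fb7(b9b13): dominant seventh flat nine flat thirteen on F♭.
Root: F♭
Major 3rd (3rd): A♭
Perfect 5th (5th): C♭
Minor 7th (7th): E𝄫
Minor 9th (9th): G𝄫
Minor 13th (13th): D𝄫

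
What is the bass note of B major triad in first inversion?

B major triad = B–D-sharp–F-sharp. First inversion → third in the bass = D-sharp.

D-sharp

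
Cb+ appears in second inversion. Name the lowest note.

G

Cb+ in root position is Cb–Eb–G.
Second inversion places the fifth in the bass, which is G.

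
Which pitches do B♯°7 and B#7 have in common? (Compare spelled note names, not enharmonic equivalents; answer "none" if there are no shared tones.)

B#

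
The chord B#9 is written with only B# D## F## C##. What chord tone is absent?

The full B#9 chord is B#, D##, F##, A#, C##.
Comparing with the voicing, the minor 7th (7th) — A# — is absent.

A#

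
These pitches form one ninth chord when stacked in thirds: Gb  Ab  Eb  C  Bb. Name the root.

Ab

Arranged so that each adjacent pair is a third by letter name: Ab – C – Eb – Gb – Bb.
The bottom of that stack, Ab, is the root (this is Ab dominant ninth).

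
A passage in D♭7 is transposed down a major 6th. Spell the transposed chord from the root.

Db down a major 6th → Fb. New chord: Fb dominant seventh.
Fb — root
Ab — major 3rd
Cb — perfect 5th
Ebb — minor 7th

Fb, Ab, Cb, Ebb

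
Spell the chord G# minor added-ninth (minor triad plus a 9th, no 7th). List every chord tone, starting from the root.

Root G#, quality minor added-ninth:
Root: G#
Minor 3rd (3rd): B
Perfect 5th (5th): D#
Major 9th (9th): A#

G# – B – D# – A#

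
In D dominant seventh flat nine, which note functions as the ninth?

D dominant seventh flat nine is built on D; its 9th is a minor 9th above the root.
A second above D uses the letter E, and the minor 9th above D is E-flat.

E-flat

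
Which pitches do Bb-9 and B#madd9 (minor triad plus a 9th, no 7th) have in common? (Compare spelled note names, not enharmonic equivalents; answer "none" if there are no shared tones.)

none

Bb-9: Bb Db F Ab C
B#madd9: B# D# F## C##
Common to both → none.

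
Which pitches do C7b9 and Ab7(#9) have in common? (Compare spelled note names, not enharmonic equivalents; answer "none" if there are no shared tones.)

C

C7b9 = C, E, G, B♭, D♭.
Ab7(#9) = A♭, C, E♭, G♭, B.
Shared: C.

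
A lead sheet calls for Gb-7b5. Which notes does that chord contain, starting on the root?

Gb, Bbb, Dbb, Fb

Root Gb, quality half-diminished seventh:
- root: Gb
- minor 3rd: Bbb
- diminished 5th: Dbb
- minor 7th: Fb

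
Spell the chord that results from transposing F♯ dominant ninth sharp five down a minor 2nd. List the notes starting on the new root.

A minor 2nd down from F# is E#, so the new chord is E# dominant ninth sharp five.
Root: E#
Major 3rd (3rd): G##
Augmented 5th (5th): B##
Minor 7th (7th): D#
Major 9th (9th): F##

E#  G##  B##  D#  F##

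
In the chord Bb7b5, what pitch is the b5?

F♭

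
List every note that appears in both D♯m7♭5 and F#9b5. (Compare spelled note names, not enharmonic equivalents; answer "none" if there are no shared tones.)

F#

D♯m7♭5: D# F# A C#
F#9b5: F# A# C E G#
Common to both → F#.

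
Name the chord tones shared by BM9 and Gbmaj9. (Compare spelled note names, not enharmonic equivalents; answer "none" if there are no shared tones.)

BM9 = B, D#, F#, A#, C#.
Gbmaj9 = Gb, Bb, Db, F, Ab.
Shared: none.

none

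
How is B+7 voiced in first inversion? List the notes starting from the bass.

B+7 = B–D♯–F𝄪–A; first inversion → third (D♯) lowest.

D♯ F𝄪 A B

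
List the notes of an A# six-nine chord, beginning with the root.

A# six-nine: six-nine on A-sharp.
- root: A-sharp
- major 3rd: C-double-sharp
- perfect 5th: E-sharp
- major 6th: F-double-sharp
- major 9th: B-sharp

A-sharp  C-double-sharp  E-sharp  F-double-sharp  B-sharp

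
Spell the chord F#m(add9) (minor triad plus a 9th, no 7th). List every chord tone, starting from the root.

F# A C# G#

Root F#, quality minor added-ninth:
root → F#
3rd (minor 3rd) → A
5th (perfect 5th) → C#
9th (major 9th) → G#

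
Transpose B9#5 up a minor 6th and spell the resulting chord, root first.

B up a minor 6th → G. New chord: G dominant ninth sharp five.
Root: G
Major 3rd (3rd): B
Augmented 5th (5th): D#
Minor 7th (7th): F
Major 9th (9th): A

G, B, D#, F, A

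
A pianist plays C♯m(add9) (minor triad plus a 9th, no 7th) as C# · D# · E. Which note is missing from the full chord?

C♯m(add9) = C#, E, G#, D#. The voicing lacks the 5th (perfect 5th), G#.

G#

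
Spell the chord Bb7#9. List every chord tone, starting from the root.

Bb, D, F, Ab, C#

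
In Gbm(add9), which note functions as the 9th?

Ab

Gbm(add9) is built on Gb; its 9th is a major 9th above the root.
A second above G uses the letter A, and the major 9th above Gb is Ab.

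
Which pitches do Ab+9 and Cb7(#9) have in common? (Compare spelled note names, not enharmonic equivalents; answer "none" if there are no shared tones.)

Gb

Ab+9: Ab C E Gb Bb
Cb7(#9): Cb Eb Gb Bbb D
Common to both → Gb.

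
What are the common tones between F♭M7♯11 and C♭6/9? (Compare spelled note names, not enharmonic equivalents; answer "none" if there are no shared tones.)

A♭, C♭, E♭

F♭M7♯11 = F♭, A♭, C♭, E♭, B♭.
C♭6/9 = C♭, E♭, G♭, A♭, D♭.
Shared: A♭, C♭, E♭.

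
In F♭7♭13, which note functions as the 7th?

Root of F♭7♭13 = F♭. The 7th is a minor 7th: F♭ up a minor 7th → E𝄫.

E𝄫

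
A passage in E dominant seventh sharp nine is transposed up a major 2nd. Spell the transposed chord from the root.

F# A# C# E G##

A major 2nd up from E is F#, so the new chord is F# dominant seventh sharp nine.
- root: F#
- major 3rd: A#
- perfect 5th: C#
- minor 7th: E
- augmented 9th: G##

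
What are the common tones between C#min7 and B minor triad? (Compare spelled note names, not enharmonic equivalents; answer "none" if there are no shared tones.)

B

C#min7: C♯ E G♯ B
B minor triad: B D F♯
Common to both → B.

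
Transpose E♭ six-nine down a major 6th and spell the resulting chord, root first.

Gb, Bb, Db, Eb, Ab

Eb down a major 6th → Gb. New chord: Gb six-nine.
Root: Gb
Major 3rd (3rd): Bb
Perfect 5th (5th): Db
Major 6th (6th): Eb
Major 9th (9th): Ab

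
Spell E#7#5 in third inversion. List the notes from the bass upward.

D#  E#  G##  B##

E#7#5 = E#–G##–B##–D#; third inversion → seventh (D#) lowest.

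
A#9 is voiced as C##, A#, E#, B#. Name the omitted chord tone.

A#9 = A#, C##, E#, G#, B#. The voicing lacks the 7th (minor 7th), G#.

G#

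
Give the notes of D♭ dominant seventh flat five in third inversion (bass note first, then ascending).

Cb, Db, F, Abb

In root position, D♭ dominant seventh flat five is Db–F–Abb–Cb.
Third inversion puts the seventh (Cb) in the bass.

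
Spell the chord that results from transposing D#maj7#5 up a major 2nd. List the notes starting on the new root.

D# up a major 2nd → E#. New chord: E# augmented major seventh.
root → E#
3rd (major 3rd) → G##
5th (augmented 5th) → B##
7th (major 7th) → D##

E#  G##  B##  D##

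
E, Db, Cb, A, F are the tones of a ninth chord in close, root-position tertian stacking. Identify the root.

Db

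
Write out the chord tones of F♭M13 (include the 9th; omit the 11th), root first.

F♭ A♭ C♭ E♭ G♭ D♭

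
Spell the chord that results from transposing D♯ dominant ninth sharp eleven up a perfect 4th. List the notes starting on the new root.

A perfect 4th up from D-sharp is G-sharp, so the new chord is G-sharp dominant ninth sharp eleven.
G-sharp — root
B-sharp — major 3rd
D-sharp — perfect 5th
F-sharp — minor 7th
A-sharp — major 9th
C-double-sharp — augmented 11th

G-sharp B-sharp D-sharp F-sharp A-sharp C-double-sharp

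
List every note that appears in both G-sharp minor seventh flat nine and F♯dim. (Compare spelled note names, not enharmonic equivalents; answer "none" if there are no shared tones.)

F♯, A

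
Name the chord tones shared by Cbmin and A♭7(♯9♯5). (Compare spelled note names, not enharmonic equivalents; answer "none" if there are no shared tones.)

Cbmin: Cb Ebb Gb
A♭7(♯9♯5): Ab C E Gb B
Common to both → Gb.

Gb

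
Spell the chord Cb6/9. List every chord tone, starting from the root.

Cb Eb Gb Ab Db

Root Cb, quality six-nine:
root → Cb
3rd (major 3rd) → Eb
5th (perfect 5th) → Gb
6th (major 6th) → Ab
9th (major 9th) → Db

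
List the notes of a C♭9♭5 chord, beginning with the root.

C♭9♭5 is a dominant ninth flat five built on C♭.
- root: C♭
- major 3rd: E♭
- diminished 5th: G𝄫
- minor 7th: B𝄫
- major 9th: D♭

C♭, E♭, G𝄫, B𝄫, D♭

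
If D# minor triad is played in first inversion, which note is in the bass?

D# minor triad = D♯–F♯–A♯. First inversion → third in the bass = F♯.

F♯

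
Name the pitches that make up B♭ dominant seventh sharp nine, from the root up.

Bb, D, F, Ab, C#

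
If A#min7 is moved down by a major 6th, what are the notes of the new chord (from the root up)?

C# E G# B

A# down a major 6th → C#. New chord: C# minor seventh.
Root: C#
Minor 3rd (3rd): E
Perfect 5th (5th): G#
Minor 7th (7th): B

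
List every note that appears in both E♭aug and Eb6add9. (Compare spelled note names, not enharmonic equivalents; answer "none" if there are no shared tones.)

Eb – G

E♭aug = Eb, G, B.
Eb6add9 = Eb, G, Bb, C, F.
Shared: Eb, G.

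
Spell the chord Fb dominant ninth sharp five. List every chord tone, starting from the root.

Fb dominant ninth sharp five: dominant ninth sharp five on Fb.
root → Fb
3rd (major 3rd) → Ab
5th (augmented 5th) → C
7th (minor 7th) → Ebb
9th (major 9th) → Gb

Fb Ab C Ebb Gb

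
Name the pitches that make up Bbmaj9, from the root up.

Root B♭, quality major ninth:
Root: B♭
Major 3rd (3rd): D
Perfect 5th (5th): F
Major 7th (7th): A
Major 9th (9th): C

B♭ D F A C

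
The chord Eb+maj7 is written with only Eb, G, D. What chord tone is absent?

B

The full Eb+maj7 chord is Eb, G, B, D.
Comparing with the voicing, the augmented 5th (5th) — B — is absent.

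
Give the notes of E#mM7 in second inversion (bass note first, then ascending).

B#, D##, E#, G#

E#mM7 = E#–G#–B#–D##; second inversion → fifth (B#) lowest.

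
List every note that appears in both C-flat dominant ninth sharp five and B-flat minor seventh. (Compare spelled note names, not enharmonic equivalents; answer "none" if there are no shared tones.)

D-flat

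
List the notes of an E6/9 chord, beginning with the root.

E6/9: six-nine on E.
Root: E
Major 3rd (3rd): G#
Perfect 5th (5th): B
Major 6th (6th): C#
Major 9th (9th): F#

E, G#, B, C#, F#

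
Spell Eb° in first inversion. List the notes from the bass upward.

Gb  Bbb  Eb

Eb° = Eb–Gb–Bbb; first inversion → third (Gb) lowest.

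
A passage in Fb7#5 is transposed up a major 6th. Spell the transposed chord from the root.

D♭, F, A, C♭

Transposed root: F♭ → D♭ (major 6th up). So we spell D♭ augmented seventh:
- root: D♭
- major 3rd: F
- augmented 5th: A
- minor 7th: C♭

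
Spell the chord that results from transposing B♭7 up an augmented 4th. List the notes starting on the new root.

An augmented 4th up from Bb is E, so the new chord is E dominant seventh.
- root: E
- major 3rd: G#
- perfect 5th: B
- minor 7th: D

E  G#  B  D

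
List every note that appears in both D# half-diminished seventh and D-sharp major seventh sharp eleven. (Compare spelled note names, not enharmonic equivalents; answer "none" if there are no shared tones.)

D-sharp

D# half-diminished seventh = D-sharp, F-sharp, A, C-sharp.
D-sharp major seventh sharp eleven = D-sharp, F-double-sharp, A-sharp, C-double-sharp, G-double-sharp.
Shared: D-sharp.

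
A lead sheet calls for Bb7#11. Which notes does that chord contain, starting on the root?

Bb – D – F – Ab – E

Bb7#11 is a dominant seventh sharp eleven built on Bb.
Bb — root
D — major 3rd
F — perfect 5th
Ab — minor 7th
E — augmented 11th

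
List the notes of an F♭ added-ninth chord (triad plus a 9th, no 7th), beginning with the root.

Root F-flat, quality added-ninth:
Root: F-flat
Major 3rd (3rd): A-flat
Perfect 5th (5th): C-flat
Major 9th (9th): G-flat

F-flat, A-flat, C-flat, G-flat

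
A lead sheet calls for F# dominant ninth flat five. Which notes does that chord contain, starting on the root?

F♯ A♯ C E G♯

F# dominant ninth flat five is a dominant ninth flat five built on F♯.
root → F♯
3rd (major 3rd) → A♯
5th (diminished 5th) → C
7th (minor 7th) → E
9th (major 9th) → G♯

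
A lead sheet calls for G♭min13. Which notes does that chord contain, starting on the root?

Gb, Bbb, Db, Fb, Ab, Cb, Eb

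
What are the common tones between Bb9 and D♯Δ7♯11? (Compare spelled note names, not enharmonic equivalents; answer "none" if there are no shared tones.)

Bb9: Bb D F Ab C
D♯Δ7♯11: D# F## A# C## G##
Common to both → none.

none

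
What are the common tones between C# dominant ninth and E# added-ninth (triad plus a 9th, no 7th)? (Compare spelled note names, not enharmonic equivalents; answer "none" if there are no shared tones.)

E#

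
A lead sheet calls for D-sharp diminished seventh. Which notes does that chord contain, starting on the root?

D-sharp  F-sharp  A  C

D-sharp diminished seventh: diminished seventh on D-sharp.
D-sharp — root
F-sharp — minor 3rd
A — diminished 5th
C — diminished 7th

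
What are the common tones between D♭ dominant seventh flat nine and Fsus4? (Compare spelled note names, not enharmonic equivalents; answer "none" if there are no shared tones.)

F

D♭ dominant seventh flat nine: D♭ F A♭ C♭ E𝄫
Fsus4: F B♭ C
Common to both → F.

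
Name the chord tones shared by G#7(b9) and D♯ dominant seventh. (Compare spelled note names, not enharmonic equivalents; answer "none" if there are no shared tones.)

G#7(b9): G# B# D# F# A
D♯ dominant seventh: D# F## A# C#
Common to both → D#.

D#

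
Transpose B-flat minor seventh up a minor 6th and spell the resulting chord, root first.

G-flat – B-double-flat – D-flat – F-flat

B-flat up a minor 6th → G-flat. New chord: G-flat minor seventh.
- root: G-flat
- minor 3rd: B-double-flat
- perfect 5th: D-flat
- minor 7th: F-flat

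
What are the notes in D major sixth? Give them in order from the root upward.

D – F-sharp – A – B

D major sixth is a major sixth built on D.
Root: D
Major 3rd (3rd): F-sharp
Perfect 5th (5th): A
Major 6th (6th): B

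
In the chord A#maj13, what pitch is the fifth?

Root of A#maj13 = A#. The 5th is a perfect 5th: A# up a perfect 5th → E#.

E#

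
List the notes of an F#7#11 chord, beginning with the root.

F#7#11 is a dominant seventh sharp eleven built on F#.
Root: F#
Major 3rd (3rd): A#
Perfect 5th (5th): C#
Minor 7th (7th): E
Augmented 11th (11th): B#

F#, A#, C#, E, B#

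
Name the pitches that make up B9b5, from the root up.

B – D# – F – A – C#

B9b5: dominant ninth flat five on B.
B — root
D# — major 3rd
F — diminished 5th
A — minor 7th
C# — major 9th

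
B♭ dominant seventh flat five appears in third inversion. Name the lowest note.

B♭ dominant seventh flat five in root position is Bb–D–Fb–Ab.
Third inversion places the seventh in the bass, which is Ab.

Ab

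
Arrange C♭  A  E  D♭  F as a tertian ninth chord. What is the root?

Arranged so that each adjacent pair is a third by letter name: D♭ – F – A – C♭ – E.
The bottom of that stack, D♭, is the root (this is D♭ dominant seventh sharp nine sharp five).

D♭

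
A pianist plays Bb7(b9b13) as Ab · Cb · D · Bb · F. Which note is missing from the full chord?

Bb7(b9b13) = Bb, D, F, Ab, Cb, Gb. The voicing lacks the 13th (minor 13th), Gb.

Gb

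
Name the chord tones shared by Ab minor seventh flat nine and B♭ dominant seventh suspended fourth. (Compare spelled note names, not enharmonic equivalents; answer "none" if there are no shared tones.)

A-flat – E-flat

Ab minor seventh flat nine: A-flat C-flat E-flat G-flat B-double-flat
B♭ dominant seventh suspended fourth: B-flat E-flat F A-flat
Common to both → A-flat, E-flat.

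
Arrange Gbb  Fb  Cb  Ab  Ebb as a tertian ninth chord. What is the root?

Fb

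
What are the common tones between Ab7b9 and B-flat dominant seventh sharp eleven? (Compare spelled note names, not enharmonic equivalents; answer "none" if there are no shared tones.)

Ab

Ab7b9: Ab C Eb Gb Bbb
B-flat dominant seventh sharp eleven: Bb D F Ab E
Common to both → Ab.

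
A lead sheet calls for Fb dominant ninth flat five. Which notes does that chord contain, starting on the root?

Fb dominant ninth flat five is a dominant ninth flat five built on F-flat.
F-flat — root
A-flat — major 3rd
C-double-flat — diminished 5th
E-double-flat — minor 7th
G-flat — major 9th

F-flat, A-flat, C-double-flat, E-double-flat, G-flat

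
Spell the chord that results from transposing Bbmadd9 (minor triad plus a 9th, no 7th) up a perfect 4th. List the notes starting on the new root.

E♭, G♭, B♭, F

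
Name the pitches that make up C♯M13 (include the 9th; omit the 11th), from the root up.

C#, E#, G#, B#, D#, A#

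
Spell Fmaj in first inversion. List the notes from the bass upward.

A C F

In root position, Fmaj is F–A–C.
First inversion puts the third (A) in the bass.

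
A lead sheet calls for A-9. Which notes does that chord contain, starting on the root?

A, C, E, G, B

A-9 is a minor ninth built on A.
A — root
C — minor 3rd
E — perfect 5th
G — minor 7th
B — major 9th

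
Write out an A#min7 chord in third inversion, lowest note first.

G#, A#, C#, E#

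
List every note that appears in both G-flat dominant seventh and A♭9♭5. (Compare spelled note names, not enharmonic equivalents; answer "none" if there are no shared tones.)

G-flat dominant seventh: G♭ B♭ D♭ F♭
A♭9♭5: A♭ C E𝄫 G♭ B♭
Common to both → G♭, B♭.

G♭ B♭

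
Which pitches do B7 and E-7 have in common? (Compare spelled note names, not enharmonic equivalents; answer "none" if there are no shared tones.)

B

B7 = B, D#, F#, A.
E-7 = E, G, B, D.
Shared: B.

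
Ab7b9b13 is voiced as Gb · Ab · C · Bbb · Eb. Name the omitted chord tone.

Fb

The full Ab7b9b13 chord is Ab, C, Eb, Gb, Bbb, Fb.
Comparing with the voicing, the minor 13th (13th) — Fb — is absent.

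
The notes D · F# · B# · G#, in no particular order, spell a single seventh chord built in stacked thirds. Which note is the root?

Arranged so that each adjacent pair is a third by letter name: G# – B# – D – F#.
The bottom of that stack, G#, is the root (this is G# dominant seventh flat five).

G#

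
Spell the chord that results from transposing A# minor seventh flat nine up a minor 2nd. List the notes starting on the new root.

B, D, F♯, A, C

A♯ up a minor 2nd → B. New chord: B minor seventh flat nine.
root → B
3rd (minor 3rd) → D
5th (perfect 5th) → F♯
7th (minor 7th) → A
9th (minor 9th) → C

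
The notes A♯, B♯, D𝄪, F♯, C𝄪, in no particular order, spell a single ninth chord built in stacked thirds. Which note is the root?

B♯

Stacking in thirds gives B♯ – D𝄪 – F♯ – A♯ – C𝄪, so B♯ is the root — B♯ dominant ninth flat five.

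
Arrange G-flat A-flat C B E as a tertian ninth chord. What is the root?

A-flat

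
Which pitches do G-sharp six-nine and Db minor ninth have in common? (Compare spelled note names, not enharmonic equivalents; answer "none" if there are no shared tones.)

none

G-sharp six-nine: G-sharp B-sharp D-sharp E-sharp A-sharp
Db minor ninth: D-flat F-flat A-flat C-flat E-flat
Common to both → none.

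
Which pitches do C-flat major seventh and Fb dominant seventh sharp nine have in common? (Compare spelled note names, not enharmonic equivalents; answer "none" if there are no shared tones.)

C-flat

C-flat major seventh: C-flat E-flat G-flat B-flat
Fb dominant seventh sharp nine: F-flat A-flat C-flat E-double-flat G
Common to both → C-flat.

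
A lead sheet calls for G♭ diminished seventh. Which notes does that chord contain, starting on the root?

Gb  Bbb  Dbb  Fbb

Root Gb, quality diminished seventh:
Root: Gb
Minor 3rd (3rd): Bbb
Diminished 5th (5th): Dbb
Diminished 7th (7th): Fbb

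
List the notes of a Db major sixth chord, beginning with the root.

Db major sixth is a major sixth built on D-flat.
- root: D-flat
- major 3rd: F
- perfect 5th: A-flat
- major 6th: B-flat

D-flat F A-flat B-flat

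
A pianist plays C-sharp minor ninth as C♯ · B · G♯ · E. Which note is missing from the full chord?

C-sharp minor ninth = C♯, E, G♯, B, D♯. The voicing lacks the 9th (major 9th), D♯.

D♯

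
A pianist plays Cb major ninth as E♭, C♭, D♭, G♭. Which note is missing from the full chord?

B♭

The full Cb major ninth chord is C♭, E♭, G♭, B♭, D♭.
Comparing with the voicing, the major 7th (7th) — B♭ — is absent.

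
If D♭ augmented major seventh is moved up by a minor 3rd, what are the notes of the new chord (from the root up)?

F-flat A-flat C E-flat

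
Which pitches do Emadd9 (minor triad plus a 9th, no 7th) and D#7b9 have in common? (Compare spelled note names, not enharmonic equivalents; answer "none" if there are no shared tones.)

E

Emadd9 = E, G, B, F♯.
D#7b9 = D♯, F𝄪, A♯, C♯, E.
Shared: E.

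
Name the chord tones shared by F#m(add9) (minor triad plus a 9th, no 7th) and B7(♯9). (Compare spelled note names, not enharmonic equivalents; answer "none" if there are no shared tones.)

F♯ – A

F#m(add9) = F♯, A, C♯, G♯.
B7(♯9) = B, D♯, F♯, A, C𝄪.
Shared: F♯, A.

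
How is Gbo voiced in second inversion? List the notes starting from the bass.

In root position, Gbo is Gb–Bbb–Dbb.
Second inversion puts the fifth (Dbb) in the bass.

Dbb  Gb  Bbb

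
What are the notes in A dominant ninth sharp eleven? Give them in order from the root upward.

A C# E G B D#

Root A, quality dominant ninth sharp eleven:
root → A
3rd (major 3rd) → C#
5th (perfect 5th) → E
7th (minor 7th) → G
9th (major 9th) → B
11th (augmented 11th) → D#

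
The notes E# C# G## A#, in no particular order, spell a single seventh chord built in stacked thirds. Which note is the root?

A#

Arranged so that each adjacent pair is a third by letter name: A# – C# – E# – G##.
The bottom of that stack, A#, is the root (this is A# minor-major seventh).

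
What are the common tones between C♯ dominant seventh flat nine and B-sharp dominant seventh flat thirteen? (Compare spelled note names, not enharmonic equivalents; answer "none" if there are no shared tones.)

G#

C♯ dominant seventh flat nine = C#, E#, G#, B, D.
B-sharp dominant seventh flat thirteen = B#, D##, F##, A#, G#.
Shared: G#.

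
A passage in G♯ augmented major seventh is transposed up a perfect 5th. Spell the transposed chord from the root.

D#  F##  A##  C##

A perfect 5th up from G# is D#, so the new chord is D# augmented major seventh.
- root: D#
- major 3rd: F##
- augmented 5th: A##
- major 7th: C##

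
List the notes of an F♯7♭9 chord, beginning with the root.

F♯ – A♯ – C♯ – E – G

F♯7♭9 is a dominant seventh flat nine built on F♯.
F♯ — root
A♯ — major 3rd
C♯ — perfect 5th
E — minor 7th
G — minor 9th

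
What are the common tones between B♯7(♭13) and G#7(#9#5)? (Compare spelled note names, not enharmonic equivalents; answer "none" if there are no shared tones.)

B♯, D𝄪, G♯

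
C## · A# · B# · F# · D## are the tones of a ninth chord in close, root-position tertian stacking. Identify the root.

Arranged so that each adjacent pair is a third by letter name: B# – D## – F# – A# – C##.
The bottom of that stack, B#, is the root (this is B# dominant ninth flat five).

B#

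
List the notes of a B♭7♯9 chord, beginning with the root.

B♭7♯9 is a dominant seventh sharp nine built on Bb.
Root: Bb
Major 3rd (3rd): D
Perfect 5th (5th): F
Minor 7th (7th): Ab
Augmented 9th (9th): C#

Bb  D  F  Ab  C#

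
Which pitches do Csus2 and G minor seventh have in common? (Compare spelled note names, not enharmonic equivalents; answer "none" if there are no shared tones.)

D, G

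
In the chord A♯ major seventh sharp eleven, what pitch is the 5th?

A♯ major seventh sharp eleven is built on A-sharp; its 5th is a perfect 5th above the root.
A fifth above A uses the letter E, and the perfect 5th above A-sharp is E-sharp.

E-sharp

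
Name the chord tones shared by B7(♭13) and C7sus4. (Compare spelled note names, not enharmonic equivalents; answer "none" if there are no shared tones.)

G

B7(♭13) = B, D#, F#, A, G.
C7sus4 = C, F, G, Bb.
Shared: G.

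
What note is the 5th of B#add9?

F##

B#add9 is built on B#; its 5th is a perfect 5th above the root.
A fifth above B uses the letter F, and the perfect 5th above B# is F##.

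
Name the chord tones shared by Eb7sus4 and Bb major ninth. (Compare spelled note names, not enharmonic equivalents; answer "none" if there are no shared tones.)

Bb

Eb7sus4: Eb Ab Bb Db
Bb major ninth: Bb D F A C
Common to both → Bb.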